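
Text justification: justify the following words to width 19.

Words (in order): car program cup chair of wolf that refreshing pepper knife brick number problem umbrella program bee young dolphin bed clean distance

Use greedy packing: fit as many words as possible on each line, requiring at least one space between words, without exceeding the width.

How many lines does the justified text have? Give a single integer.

Line 1: ['car', 'program', 'cup'] (min_width=15, slack=4)
Line 2: ['chair', 'of', 'wolf', 'that'] (min_width=18, slack=1)
Line 3: ['refreshing', 'pepper'] (min_width=17, slack=2)
Line 4: ['knife', 'brick', 'number'] (min_width=18, slack=1)
Line 5: ['problem', 'umbrella'] (min_width=16, slack=3)
Line 6: ['program', 'bee', 'young'] (min_width=17, slack=2)
Line 7: ['dolphin', 'bed', 'clean'] (min_width=17, slack=2)
Line 8: ['distance'] (min_width=8, slack=11)
Total lines: 8

Answer: 8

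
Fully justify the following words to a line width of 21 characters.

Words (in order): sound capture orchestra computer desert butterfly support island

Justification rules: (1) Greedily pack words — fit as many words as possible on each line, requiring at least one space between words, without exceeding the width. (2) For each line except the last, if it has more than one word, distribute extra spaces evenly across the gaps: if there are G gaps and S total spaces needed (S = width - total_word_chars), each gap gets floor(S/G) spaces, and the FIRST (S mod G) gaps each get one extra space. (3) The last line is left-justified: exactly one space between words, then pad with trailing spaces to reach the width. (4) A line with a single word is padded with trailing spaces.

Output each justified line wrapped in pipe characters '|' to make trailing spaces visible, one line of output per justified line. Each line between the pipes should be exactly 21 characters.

Line 1: ['sound', 'capture'] (min_width=13, slack=8)
Line 2: ['orchestra', 'computer'] (min_width=18, slack=3)
Line 3: ['desert', 'butterfly'] (min_width=16, slack=5)
Line 4: ['support', 'island'] (min_width=14, slack=7)

Answer: |sound         capture|
|orchestra    computer|
|desert      butterfly|
|support island       |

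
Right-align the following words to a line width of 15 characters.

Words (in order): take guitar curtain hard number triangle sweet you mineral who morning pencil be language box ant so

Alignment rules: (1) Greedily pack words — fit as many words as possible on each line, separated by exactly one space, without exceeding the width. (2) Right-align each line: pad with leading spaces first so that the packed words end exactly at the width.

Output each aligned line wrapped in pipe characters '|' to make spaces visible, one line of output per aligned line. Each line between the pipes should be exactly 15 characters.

Answer: |    take guitar|
|   curtain hard|
|number triangle|
|      sweet you|
|    mineral who|
| morning pencil|
|be language box|
|         ant so|

Derivation:
Line 1: ['take', 'guitar'] (min_width=11, slack=4)
Line 2: ['curtain', 'hard'] (min_width=12, slack=3)
Line 3: ['number', 'triangle'] (min_width=15, slack=0)
Line 4: ['sweet', 'you'] (min_width=9, slack=6)
Line 5: ['mineral', 'who'] (min_width=11, slack=4)
Line 6: ['morning', 'pencil'] (min_width=14, slack=1)
Line 7: ['be', 'language', 'box'] (min_width=15, slack=0)
Line 8: ['ant', 'so'] (min_width=6, slack=9)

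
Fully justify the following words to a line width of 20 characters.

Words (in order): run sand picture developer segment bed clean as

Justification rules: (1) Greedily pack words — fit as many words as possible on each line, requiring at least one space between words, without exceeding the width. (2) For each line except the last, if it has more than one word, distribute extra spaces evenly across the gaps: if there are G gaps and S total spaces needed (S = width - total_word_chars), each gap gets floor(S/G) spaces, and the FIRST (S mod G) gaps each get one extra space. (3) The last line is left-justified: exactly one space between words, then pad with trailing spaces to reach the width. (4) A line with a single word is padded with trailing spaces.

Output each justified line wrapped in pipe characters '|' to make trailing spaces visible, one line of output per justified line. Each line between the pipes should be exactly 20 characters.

Answer: |run   sand   picture|
|developer    segment|
|bed clean as        |

Derivation:
Line 1: ['run', 'sand', 'picture'] (min_width=16, slack=4)
Line 2: ['developer', 'segment'] (min_width=17, slack=3)
Line 3: ['bed', 'clean', 'as'] (min_width=12, slack=8)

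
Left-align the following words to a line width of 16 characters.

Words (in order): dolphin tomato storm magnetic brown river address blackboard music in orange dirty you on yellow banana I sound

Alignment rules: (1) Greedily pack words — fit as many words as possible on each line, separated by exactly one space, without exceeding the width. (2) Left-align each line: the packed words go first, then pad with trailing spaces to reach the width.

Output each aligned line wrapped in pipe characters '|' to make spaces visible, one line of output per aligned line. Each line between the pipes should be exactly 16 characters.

Answer: |dolphin tomato  |
|storm magnetic  |
|brown river     |
|address         |
|blackboard music|
|in orange dirty |
|you on yellow   |
|banana I sound  |

Derivation:
Line 1: ['dolphin', 'tomato'] (min_width=14, slack=2)
Line 2: ['storm', 'magnetic'] (min_width=14, slack=2)
Line 3: ['brown', 'river'] (min_width=11, slack=5)
Line 4: ['address'] (min_width=7, slack=9)
Line 5: ['blackboard', 'music'] (min_width=16, slack=0)
Line 6: ['in', 'orange', 'dirty'] (min_width=15, slack=1)
Line 7: ['you', 'on', 'yellow'] (min_width=13, slack=3)
Line 8: ['banana', 'I', 'sound'] (min_width=14, slack=2)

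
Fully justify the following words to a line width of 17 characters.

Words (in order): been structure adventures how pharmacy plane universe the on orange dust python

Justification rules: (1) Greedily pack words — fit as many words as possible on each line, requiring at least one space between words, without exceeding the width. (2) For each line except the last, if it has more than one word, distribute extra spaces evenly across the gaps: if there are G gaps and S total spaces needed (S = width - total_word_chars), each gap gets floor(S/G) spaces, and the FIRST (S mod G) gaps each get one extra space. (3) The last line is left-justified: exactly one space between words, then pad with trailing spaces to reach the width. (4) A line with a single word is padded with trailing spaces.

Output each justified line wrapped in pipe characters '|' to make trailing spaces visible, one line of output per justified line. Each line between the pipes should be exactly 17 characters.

Answer: |been    structure|
|adventures    how|
|pharmacy    plane|
|universe  the  on|
|orange       dust|
|python           |

Derivation:
Line 1: ['been', 'structure'] (min_width=14, slack=3)
Line 2: ['adventures', 'how'] (min_width=14, slack=3)
Line 3: ['pharmacy', 'plane'] (min_width=14, slack=3)
Line 4: ['universe', 'the', 'on'] (min_width=15, slack=2)
Line 5: ['orange', 'dust'] (min_width=11, slack=6)
Line 6: ['python'] (min_width=6, slack=11)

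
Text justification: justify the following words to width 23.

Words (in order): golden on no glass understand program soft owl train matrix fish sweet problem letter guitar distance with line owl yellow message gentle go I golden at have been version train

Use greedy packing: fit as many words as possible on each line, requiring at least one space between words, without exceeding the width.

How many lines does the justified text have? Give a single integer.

Line 1: ['golden', 'on', 'no', 'glass'] (min_width=18, slack=5)
Line 2: ['understand', 'program', 'soft'] (min_width=23, slack=0)
Line 3: ['owl', 'train', 'matrix', 'fish'] (min_width=21, slack=2)
Line 4: ['sweet', 'problem', 'letter'] (min_width=20, slack=3)
Line 5: ['guitar', 'distance', 'with'] (min_width=20, slack=3)
Line 6: ['line', 'owl', 'yellow', 'message'] (min_width=23, slack=0)
Line 7: ['gentle', 'go', 'I', 'golden', 'at'] (min_width=21, slack=2)
Line 8: ['have', 'been', 'version', 'train'] (min_width=23, slack=0)
Total lines: 8

Answer: 8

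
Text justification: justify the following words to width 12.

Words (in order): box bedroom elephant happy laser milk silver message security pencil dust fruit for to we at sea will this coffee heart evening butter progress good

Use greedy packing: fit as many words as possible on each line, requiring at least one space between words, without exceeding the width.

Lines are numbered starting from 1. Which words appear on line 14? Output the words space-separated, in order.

Answer: progress

Derivation:
Line 1: ['box', 'bedroom'] (min_width=11, slack=1)
Line 2: ['elephant'] (min_width=8, slack=4)
Line 3: ['happy', 'laser'] (min_width=11, slack=1)
Line 4: ['milk', 'silver'] (min_width=11, slack=1)
Line 5: ['message'] (min_width=7, slack=5)
Line 6: ['security'] (min_width=8, slack=4)
Line 7: ['pencil', 'dust'] (min_width=11, slack=1)
Line 8: ['fruit', 'for', 'to'] (min_width=12, slack=0)
Line 9: ['we', 'at', 'sea'] (min_width=9, slack=3)
Line 10: ['will', 'this'] (min_width=9, slack=3)
Line 11: ['coffee', 'heart'] (min_width=12, slack=0)
Line 12: ['evening'] (min_width=7, slack=5)
Line 13: ['butter'] (min_width=6, slack=6)
Line 14: ['progress'] (min_width=8, slack=4)
Line 15: ['good'] (min_width=4, slack=8)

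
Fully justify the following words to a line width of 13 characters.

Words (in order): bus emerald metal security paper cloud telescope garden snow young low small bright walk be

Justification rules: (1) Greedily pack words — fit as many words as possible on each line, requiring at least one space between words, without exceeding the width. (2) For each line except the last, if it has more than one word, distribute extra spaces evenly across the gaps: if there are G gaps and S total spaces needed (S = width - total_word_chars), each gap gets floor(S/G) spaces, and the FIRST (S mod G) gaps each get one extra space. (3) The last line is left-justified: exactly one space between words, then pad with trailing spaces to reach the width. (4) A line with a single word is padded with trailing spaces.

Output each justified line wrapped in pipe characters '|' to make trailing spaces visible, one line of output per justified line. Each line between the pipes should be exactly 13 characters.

Line 1: ['bus', 'emerald'] (min_width=11, slack=2)
Line 2: ['metal'] (min_width=5, slack=8)
Line 3: ['security'] (min_width=8, slack=5)
Line 4: ['paper', 'cloud'] (min_width=11, slack=2)
Line 5: ['telescope'] (min_width=9, slack=4)
Line 6: ['garden', 'snow'] (min_width=11, slack=2)
Line 7: ['young', 'low'] (min_width=9, slack=4)
Line 8: ['small', 'bright'] (min_width=12, slack=1)
Line 9: ['walk', 'be'] (min_width=7, slack=6)

Answer: |bus   emerald|
|metal        |
|security     |
|paper   cloud|
|telescope    |
|garden   snow|
|young     low|
|small  bright|
|walk be      |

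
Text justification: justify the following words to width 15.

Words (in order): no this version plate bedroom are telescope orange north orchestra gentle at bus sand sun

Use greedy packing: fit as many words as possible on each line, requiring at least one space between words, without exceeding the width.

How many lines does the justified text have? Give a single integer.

Line 1: ['no', 'this', 'version'] (min_width=15, slack=0)
Line 2: ['plate', 'bedroom'] (min_width=13, slack=2)
Line 3: ['are', 'telescope'] (min_width=13, slack=2)
Line 4: ['orange', 'north'] (min_width=12, slack=3)
Line 5: ['orchestra'] (min_width=9, slack=6)
Line 6: ['gentle', 'at', 'bus'] (min_width=13, slack=2)
Line 7: ['sand', 'sun'] (min_width=8, slack=7)
Total lines: 7

Answer: 7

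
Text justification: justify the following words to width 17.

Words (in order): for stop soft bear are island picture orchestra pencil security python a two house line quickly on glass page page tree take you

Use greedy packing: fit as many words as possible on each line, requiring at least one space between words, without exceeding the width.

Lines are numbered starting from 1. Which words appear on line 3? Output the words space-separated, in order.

Answer: picture orchestra

Derivation:
Line 1: ['for', 'stop', 'soft'] (min_width=13, slack=4)
Line 2: ['bear', 'are', 'island'] (min_width=15, slack=2)
Line 3: ['picture', 'orchestra'] (min_width=17, slack=0)
Line 4: ['pencil', 'security'] (min_width=15, slack=2)
Line 5: ['python', 'a', 'two'] (min_width=12, slack=5)
Line 6: ['house', 'line'] (min_width=10, slack=7)
Line 7: ['quickly', 'on', 'glass'] (min_width=16, slack=1)
Line 8: ['page', 'page', 'tree'] (min_width=14, slack=3)
Line 9: ['take', 'you'] (min_width=8, slack=9)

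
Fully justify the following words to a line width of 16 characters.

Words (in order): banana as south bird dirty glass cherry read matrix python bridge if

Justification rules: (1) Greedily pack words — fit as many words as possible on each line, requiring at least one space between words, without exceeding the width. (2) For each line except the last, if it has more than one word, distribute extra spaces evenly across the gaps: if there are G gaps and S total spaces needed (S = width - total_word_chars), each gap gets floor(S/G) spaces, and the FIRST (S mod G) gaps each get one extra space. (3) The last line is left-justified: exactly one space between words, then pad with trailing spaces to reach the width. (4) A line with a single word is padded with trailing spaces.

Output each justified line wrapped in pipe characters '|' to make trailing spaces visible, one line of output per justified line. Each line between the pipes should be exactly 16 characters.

Line 1: ['banana', 'as', 'south'] (min_width=15, slack=1)
Line 2: ['bird', 'dirty', 'glass'] (min_width=16, slack=0)
Line 3: ['cherry', 'read'] (min_width=11, slack=5)
Line 4: ['matrix', 'python'] (min_width=13, slack=3)
Line 5: ['bridge', 'if'] (min_width=9, slack=7)

Answer: |banana  as south|
|bird dirty glass|
|cherry      read|
|matrix    python|
|bridge if       |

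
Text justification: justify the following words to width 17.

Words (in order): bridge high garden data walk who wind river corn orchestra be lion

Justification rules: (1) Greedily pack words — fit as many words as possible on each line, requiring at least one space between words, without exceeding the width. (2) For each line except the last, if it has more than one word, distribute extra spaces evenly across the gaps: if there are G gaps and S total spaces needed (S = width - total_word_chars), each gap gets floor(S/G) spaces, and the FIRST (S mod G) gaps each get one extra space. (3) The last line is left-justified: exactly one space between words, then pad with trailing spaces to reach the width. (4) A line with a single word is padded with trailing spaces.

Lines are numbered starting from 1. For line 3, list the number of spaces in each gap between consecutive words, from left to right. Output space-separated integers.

Line 1: ['bridge', 'high'] (min_width=11, slack=6)
Line 2: ['garden', 'data', 'walk'] (min_width=16, slack=1)
Line 3: ['who', 'wind', 'river'] (min_width=14, slack=3)
Line 4: ['corn', 'orchestra', 'be'] (min_width=17, slack=0)
Line 5: ['lion'] (min_width=4, slack=13)

Answer: 3 2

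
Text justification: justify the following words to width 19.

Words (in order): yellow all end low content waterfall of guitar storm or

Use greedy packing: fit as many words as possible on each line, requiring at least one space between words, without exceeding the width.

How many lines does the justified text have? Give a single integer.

Answer: 3

Derivation:
Line 1: ['yellow', 'all', 'end', 'low'] (min_width=18, slack=1)
Line 2: ['content', 'waterfall'] (min_width=17, slack=2)
Line 3: ['of', 'guitar', 'storm', 'or'] (min_width=18, slack=1)
Total lines: 3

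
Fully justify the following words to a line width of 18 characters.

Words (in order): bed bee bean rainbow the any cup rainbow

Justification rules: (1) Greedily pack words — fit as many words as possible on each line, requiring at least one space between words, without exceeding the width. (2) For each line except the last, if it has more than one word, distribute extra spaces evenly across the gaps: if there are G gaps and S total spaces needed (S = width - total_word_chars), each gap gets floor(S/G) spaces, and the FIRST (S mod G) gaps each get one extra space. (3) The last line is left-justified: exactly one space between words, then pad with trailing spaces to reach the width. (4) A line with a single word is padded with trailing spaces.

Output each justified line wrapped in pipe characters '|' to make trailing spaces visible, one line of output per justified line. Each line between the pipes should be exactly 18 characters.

Answer: |bed    bee    bean|
|rainbow   the  any|
|cup rainbow       |

Derivation:
Line 1: ['bed', 'bee', 'bean'] (min_width=12, slack=6)
Line 2: ['rainbow', 'the', 'any'] (min_width=15, slack=3)
Line 3: ['cup', 'rainbow'] (min_width=11, slack=7)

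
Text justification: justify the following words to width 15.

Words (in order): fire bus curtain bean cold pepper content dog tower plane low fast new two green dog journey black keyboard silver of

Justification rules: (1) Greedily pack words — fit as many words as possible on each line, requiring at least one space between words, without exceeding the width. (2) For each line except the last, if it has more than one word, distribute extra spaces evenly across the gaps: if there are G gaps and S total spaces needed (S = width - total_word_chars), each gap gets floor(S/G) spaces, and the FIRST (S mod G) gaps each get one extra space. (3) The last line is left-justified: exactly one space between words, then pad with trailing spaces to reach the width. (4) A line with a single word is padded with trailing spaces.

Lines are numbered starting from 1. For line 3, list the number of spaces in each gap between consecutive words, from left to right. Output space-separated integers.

Line 1: ['fire', 'bus'] (min_width=8, slack=7)
Line 2: ['curtain', 'bean'] (min_width=12, slack=3)
Line 3: ['cold', 'pepper'] (min_width=11, slack=4)
Line 4: ['content', 'dog'] (min_width=11, slack=4)
Line 5: ['tower', 'plane', 'low'] (min_width=15, slack=0)
Line 6: ['fast', 'new', 'two'] (min_width=12, slack=3)
Line 7: ['green', 'dog'] (min_width=9, slack=6)
Line 8: ['journey', 'black'] (min_width=13, slack=2)
Line 9: ['keyboard', 'silver'] (min_width=15, slack=0)
Line 10: ['of'] (min_width=2, slack=13)

Answer: 5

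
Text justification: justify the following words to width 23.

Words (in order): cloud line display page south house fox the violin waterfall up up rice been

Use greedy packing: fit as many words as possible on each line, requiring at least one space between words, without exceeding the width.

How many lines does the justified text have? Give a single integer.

Line 1: ['cloud', 'line', 'display', 'page'] (min_width=23, slack=0)
Line 2: ['south', 'house', 'fox', 'the'] (min_width=19, slack=4)
Line 3: ['violin', 'waterfall', 'up', 'up'] (min_width=22, slack=1)
Line 4: ['rice', 'been'] (min_width=9, slack=14)
Total lines: 4

Answer: 4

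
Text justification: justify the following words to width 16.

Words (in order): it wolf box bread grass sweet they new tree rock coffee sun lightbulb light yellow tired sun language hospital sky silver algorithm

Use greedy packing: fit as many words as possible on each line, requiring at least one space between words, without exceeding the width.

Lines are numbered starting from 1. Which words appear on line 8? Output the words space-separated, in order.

Answer: language

Derivation:
Line 1: ['it', 'wolf', 'box'] (min_width=11, slack=5)
Line 2: ['bread', 'grass'] (min_width=11, slack=5)
Line 3: ['sweet', 'they', 'new'] (min_width=14, slack=2)
Line 4: ['tree', 'rock', 'coffee'] (min_width=16, slack=0)
Line 5: ['sun', 'lightbulb'] (min_width=13, slack=3)
Line 6: ['light', 'yellow'] (min_width=12, slack=4)
Line 7: ['tired', 'sun'] (min_width=9, slack=7)
Line 8: ['language'] (min_width=8, slack=8)
Line 9: ['hospital', 'sky'] (min_width=12, slack=4)
Line 10: ['silver', 'algorithm'] (min_width=16, slack=0)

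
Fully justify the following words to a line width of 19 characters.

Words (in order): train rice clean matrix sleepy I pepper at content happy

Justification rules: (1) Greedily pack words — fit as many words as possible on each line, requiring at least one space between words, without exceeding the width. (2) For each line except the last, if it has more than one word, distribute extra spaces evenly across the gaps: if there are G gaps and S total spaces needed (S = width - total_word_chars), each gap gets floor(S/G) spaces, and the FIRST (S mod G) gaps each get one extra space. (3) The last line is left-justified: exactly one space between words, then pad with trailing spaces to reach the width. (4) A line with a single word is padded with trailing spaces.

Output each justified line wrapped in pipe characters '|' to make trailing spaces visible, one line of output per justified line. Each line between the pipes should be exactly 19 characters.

Answer: |train   rice  clean|
|matrix   sleepy   I|
|pepper  at  content|
|happy              |

Derivation:
Line 1: ['train', 'rice', 'clean'] (min_width=16, slack=3)
Line 2: ['matrix', 'sleepy', 'I'] (min_width=15, slack=4)
Line 3: ['pepper', 'at', 'content'] (min_width=17, slack=2)
Line 4: ['happy'] (min_width=5, slack=14)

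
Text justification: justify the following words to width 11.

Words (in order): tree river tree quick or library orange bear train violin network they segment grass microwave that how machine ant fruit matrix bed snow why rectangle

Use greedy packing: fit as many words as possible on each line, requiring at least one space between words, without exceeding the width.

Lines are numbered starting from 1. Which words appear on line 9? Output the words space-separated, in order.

Answer: segment

Derivation:
Line 1: ['tree', 'river'] (min_width=10, slack=1)
Line 2: ['tree', 'quick'] (min_width=10, slack=1)
Line 3: ['or', 'library'] (min_width=10, slack=1)
Line 4: ['orange', 'bear'] (min_width=11, slack=0)
Line 5: ['train'] (min_width=5, slack=6)
Line 6: ['violin'] (min_width=6, slack=5)
Line 7: ['network'] (min_width=7, slack=4)
Line 8: ['they'] (min_width=4, slack=7)
Line 9: ['segment'] (min_width=7, slack=4)
Line 10: ['grass'] (min_width=5, slack=6)
Line 11: ['microwave'] (min_width=9, slack=2)
Line 12: ['that', 'how'] (min_width=8, slack=3)
Line 13: ['machine', 'ant'] (min_width=11, slack=0)
Line 14: ['fruit'] (min_width=5, slack=6)
Line 15: ['matrix', 'bed'] (min_width=10, slack=1)
Line 16: ['snow', 'why'] (min_width=8, slack=3)
Line 17: ['rectangle'] (min_width=9, slack=2)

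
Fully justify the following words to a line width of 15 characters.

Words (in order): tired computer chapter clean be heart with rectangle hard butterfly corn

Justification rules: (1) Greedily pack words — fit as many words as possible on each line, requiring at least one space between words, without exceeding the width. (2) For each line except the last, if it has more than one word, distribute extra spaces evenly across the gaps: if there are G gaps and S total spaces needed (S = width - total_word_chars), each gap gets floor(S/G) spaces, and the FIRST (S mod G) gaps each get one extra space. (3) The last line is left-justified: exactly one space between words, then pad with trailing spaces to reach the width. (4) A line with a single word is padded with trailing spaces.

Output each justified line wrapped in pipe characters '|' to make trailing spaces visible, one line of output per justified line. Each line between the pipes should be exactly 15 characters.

Line 1: ['tired', 'computer'] (min_width=14, slack=1)
Line 2: ['chapter', 'clean'] (min_width=13, slack=2)
Line 3: ['be', 'heart', 'with'] (min_width=13, slack=2)
Line 4: ['rectangle', 'hard'] (min_width=14, slack=1)
Line 5: ['butterfly', 'corn'] (min_width=14, slack=1)

Answer: |tired  computer|
|chapter   clean|
|be  heart  with|
|rectangle  hard|
|butterfly corn |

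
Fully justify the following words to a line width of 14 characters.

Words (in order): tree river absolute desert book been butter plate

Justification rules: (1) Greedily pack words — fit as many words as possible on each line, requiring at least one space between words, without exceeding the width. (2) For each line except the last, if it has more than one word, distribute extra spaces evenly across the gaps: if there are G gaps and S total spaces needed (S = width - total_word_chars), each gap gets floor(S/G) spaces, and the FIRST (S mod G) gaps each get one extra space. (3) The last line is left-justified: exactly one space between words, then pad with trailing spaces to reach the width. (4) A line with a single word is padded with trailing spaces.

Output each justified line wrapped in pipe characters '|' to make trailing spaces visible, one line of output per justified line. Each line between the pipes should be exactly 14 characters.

Answer: |tree     river|
|absolute      |
|desert    book|
|been    butter|
|plate         |

Derivation:
Line 1: ['tree', 'river'] (min_width=10, slack=4)
Line 2: ['absolute'] (min_width=8, slack=6)
Line 3: ['desert', 'book'] (min_width=11, slack=3)
Line 4: ['been', 'butter'] (min_width=11, slack=3)
Line 5: ['plate'] (min_width=5, slack=9)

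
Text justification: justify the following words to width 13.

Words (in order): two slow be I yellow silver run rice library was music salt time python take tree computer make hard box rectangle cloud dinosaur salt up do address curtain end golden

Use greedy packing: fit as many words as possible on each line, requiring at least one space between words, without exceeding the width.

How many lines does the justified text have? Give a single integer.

Line 1: ['two', 'slow', 'be', 'I'] (min_width=13, slack=0)
Line 2: ['yellow', 'silver'] (min_width=13, slack=0)
Line 3: ['run', 'rice'] (min_width=8, slack=5)
Line 4: ['library', 'was'] (min_width=11, slack=2)
Line 5: ['music', 'salt'] (min_width=10, slack=3)
Line 6: ['time', 'python'] (min_width=11, slack=2)
Line 7: ['take', 'tree'] (min_width=9, slack=4)
Line 8: ['computer', 'make'] (min_width=13, slack=0)
Line 9: ['hard', 'box'] (min_width=8, slack=5)
Line 10: ['rectangle'] (min_width=9, slack=4)
Line 11: ['cloud'] (min_width=5, slack=8)
Line 12: ['dinosaur', 'salt'] (min_width=13, slack=0)
Line 13: ['up', 'do', 'address'] (min_width=13, slack=0)
Line 14: ['curtain', 'end'] (min_width=11, slack=2)
Line 15: ['golden'] (min_width=6, slack=7)
Total lines: 15

Answer: 15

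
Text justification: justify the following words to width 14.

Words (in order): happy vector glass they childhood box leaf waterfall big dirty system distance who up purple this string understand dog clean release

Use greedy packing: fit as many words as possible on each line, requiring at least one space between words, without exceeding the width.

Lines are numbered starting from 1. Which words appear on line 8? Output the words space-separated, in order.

Answer: up purple this

Derivation:
Line 1: ['happy', 'vector'] (min_width=12, slack=2)
Line 2: ['glass', 'they'] (min_width=10, slack=4)
Line 3: ['childhood', 'box'] (min_width=13, slack=1)
Line 4: ['leaf', 'waterfall'] (min_width=14, slack=0)
Line 5: ['big', 'dirty'] (min_width=9, slack=5)
Line 6: ['system'] (min_width=6, slack=8)
Line 7: ['distance', 'who'] (min_width=12, slack=2)
Line 8: ['up', 'purple', 'this'] (min_width=14, slack=0)
Line 9: ['string'] (min_width=6, slack=8)
Line 10: ['understand', 'dog'] (min_width=14, slack=0)
Line 11: ['clean', 'release'] (min_width=13, slack=1)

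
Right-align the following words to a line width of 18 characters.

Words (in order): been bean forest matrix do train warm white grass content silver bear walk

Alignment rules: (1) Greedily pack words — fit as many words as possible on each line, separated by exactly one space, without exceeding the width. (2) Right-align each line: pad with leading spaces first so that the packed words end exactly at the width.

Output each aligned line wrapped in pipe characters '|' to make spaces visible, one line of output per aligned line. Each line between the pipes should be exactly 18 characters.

Line 1: ['been', 'bean', 'forest'] (min_width=16, slack=2)
Line 2: ['matrix', 'do', 'train'] (min_width=15, slack=3)
Line 3: ['warm', 'white', 'grass'] (min_width=16, slack=2)
Line 4: ['content', 'silver'] (min_width=14, slack=4)
Line 5: ['bear', 'walk'] (min_width=9, slack=9)

Answer: |  been bean forest|
|   matrix do train|
|  warm white grass|
|    content silver|
|         bear walk|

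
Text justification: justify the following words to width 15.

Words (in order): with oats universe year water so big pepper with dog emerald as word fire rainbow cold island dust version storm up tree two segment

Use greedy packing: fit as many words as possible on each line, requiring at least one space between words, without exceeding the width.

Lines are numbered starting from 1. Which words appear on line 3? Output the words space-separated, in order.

Line 1: ['with', 'oats'] (min_width=9, slack=6)
Line 2: ['universe', 'year'] (min_width=13, slack=2)
Line 3: ['water', 'so', 'big'] (min_width=12, slack=3)
Line 4: ['pepper', 'with', 'dog'] (min_width=15, slack=0)
Line 5: ['emerald', 'as', 'word'] (min_width=15, slack=0)
Line 6: ['fire', 'rainbow'] (min_width=12, slack=3)
Line 7: ['cold', 'island'] (min_width=11, slack=4)
Line 8: ['dust', 'version'] (min_width=12, slack=3)
Line 9: ['storm', 'up', 'tree'] (min_width=13, slack=2)
Line 10: ['two', 'segment'] (min_width=11, slack=4)

Answer: water so big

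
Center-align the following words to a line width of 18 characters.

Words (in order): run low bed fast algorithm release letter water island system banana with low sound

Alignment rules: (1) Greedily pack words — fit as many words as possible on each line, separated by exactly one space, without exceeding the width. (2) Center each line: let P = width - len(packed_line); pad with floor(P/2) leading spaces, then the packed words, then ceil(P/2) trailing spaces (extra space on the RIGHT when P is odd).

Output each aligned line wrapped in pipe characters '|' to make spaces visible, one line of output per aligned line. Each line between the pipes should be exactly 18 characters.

Answer: | run low bed fast |
|algorithm release |
|   letter water   |
|  island system   |
| banana with low  |
|      sound       |

Derivation:
Line 1: ['run', 'low', 'bed', 'fast'] (min_width=16, slack=2)
Line 2: ['algorithm', 'release'] (min_width=17, slack=1)
Line 3: ['letter', 'water'] (min_width=12, slack=6)
Line 4: ['island', 'system'] (min_width=13, slack=5)
Line 5: ['banana', 'with', 'low'] (min_width=15, slack=3)
Line 6: ['sound'] (min_width=5, slack=13)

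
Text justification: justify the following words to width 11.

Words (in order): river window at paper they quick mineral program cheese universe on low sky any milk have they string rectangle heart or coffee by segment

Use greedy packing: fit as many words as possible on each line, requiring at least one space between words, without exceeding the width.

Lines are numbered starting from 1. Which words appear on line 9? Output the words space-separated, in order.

Line 1: ['river'] (min_width=5, slack=6)
Line 2: ['window', 'at'] (min_width=9, slack=2)
Line 3: ['paper', 'they'] (min_width=10, slack=1)
Line 4: ['quick'] (min_width=5, slack=6)
Line 5: ['mineral'] (min_width=7, slack=4)
Line 6: ['program'] (min_width=7, slack=4)
Line 7: ['cheese'] (min_width=6, slack=5)
Line 8: ['universe', 'on'] (min_width=11, slack=0)
Line 9: ['low', 'sky', 'any'] (min_width=11, slack=0)
Line 10: ['milk', 'have'] (min_width=9, slack=2)
Line 11: ['they', 'string'] (min_width=11, slack=0)
Line 12: ['rectangle'] (min_width=9, slack=2)
Line 13: ['heart', 'or'] (min_width=8, slack=3)
Line 14: ['coffee', 'by'] (min_width=9, slack=2)
Line 15: ['segment'] (min_width=7, slack=4)

Answer: low sky any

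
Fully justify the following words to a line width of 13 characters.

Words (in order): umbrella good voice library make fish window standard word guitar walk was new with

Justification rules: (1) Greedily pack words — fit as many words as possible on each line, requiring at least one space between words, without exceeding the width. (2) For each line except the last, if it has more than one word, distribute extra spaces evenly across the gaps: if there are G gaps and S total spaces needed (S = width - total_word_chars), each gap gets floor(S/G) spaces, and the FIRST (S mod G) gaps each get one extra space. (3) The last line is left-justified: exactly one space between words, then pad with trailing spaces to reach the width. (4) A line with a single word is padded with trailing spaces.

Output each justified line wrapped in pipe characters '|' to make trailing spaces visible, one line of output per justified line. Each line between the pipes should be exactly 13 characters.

Line 1: ['umbrella', 'good'] (min_width=13, slack=0)
Line 2: ['voice', 'library'] (min_width=13, slack=0)
Line 3: ['make', 'fish'] (min_width=9, slack=4)
Line 4: ['window'] (min_width=6, slack=7)
Line 5: ['standard', 'word'] (min_width=13, slack=0)
Line 6: ['guitar', 'walk'] (min_width=11, slack=2)
Line 7: ['was', 'new', 'with'] (min_width=12, slack=1)

Answer: |umbrella good|
|voice library|
|make     fish|
|window       |
|standard word|
|guitar   walk|
|was new with |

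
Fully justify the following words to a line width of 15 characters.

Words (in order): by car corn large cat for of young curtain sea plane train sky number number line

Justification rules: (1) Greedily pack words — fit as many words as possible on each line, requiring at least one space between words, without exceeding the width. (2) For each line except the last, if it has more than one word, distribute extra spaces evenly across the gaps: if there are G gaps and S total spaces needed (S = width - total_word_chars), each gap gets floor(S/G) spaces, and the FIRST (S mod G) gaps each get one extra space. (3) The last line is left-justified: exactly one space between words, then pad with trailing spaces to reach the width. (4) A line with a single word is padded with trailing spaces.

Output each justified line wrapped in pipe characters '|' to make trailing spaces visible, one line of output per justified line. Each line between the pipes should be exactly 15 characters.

Answer: |by   car   corn|
|large  cat  for|
|of        young|
|curtain     sea|
|plane train sky|
|number   number|
|line           |

Derivation:
Line 1: ['by', 'car', 'corn'] (min_width=11, slack=4)
Line 2: ['large', 'cat', 'for'] (min_width=13, slack=2)
Line 3: ['of', 'young'] (min_width=8, slack=7)
Line 4: ['curtain', 'sea'] (min_width=11, slack=4)
Line 5: ['plane', 'train', 'sky'] (min_width=15, slack=0)
Line 6: ['number', 'number'] (min_width=13, slack=2)
Line 7: ['line'] (min_width=4, slack=11)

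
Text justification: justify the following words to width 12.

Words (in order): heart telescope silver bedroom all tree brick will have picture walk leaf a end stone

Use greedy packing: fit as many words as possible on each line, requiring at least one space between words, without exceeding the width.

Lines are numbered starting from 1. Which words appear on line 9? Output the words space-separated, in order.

Line 1: ['heart'] (min_width=5, slack=7)
Line 2: ['telescope'] (min_width=9, slack=3)
Line 3: ['silver'] (min_width=6, slack=6)
Line 4: ['bedroom', 'all'] (min_width=11, slack=1)
Line 5: ['tree', 'brick'] (min_width=10, slack=2)
Line 6: ['will', 'have'] (min_width=9, slack=3)
Line 7: ['picture', 'walk'] (min_width=12, slack=0)
Line 8: ['leaf', 'a', 'end'] (min_width=10, slack=2)
Line 9: ['stone'] (min_width=5, slack=7)

Answer: stone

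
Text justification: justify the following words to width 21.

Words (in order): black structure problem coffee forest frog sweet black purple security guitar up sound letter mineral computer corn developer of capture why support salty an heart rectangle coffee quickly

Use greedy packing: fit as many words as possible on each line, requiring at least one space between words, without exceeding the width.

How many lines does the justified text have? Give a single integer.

Answer: 11

Derivation:
Line 1: ['black', 'structure'] (min_width=15, slack=6)
Line 2: ['problem', 'coffee', 'forest'] (min_width=21, slack=0)
Line 3: ['frog', 'sweet', 'black'] (min_width=16, slack=5)
Line 4: ['purple', 'security'] (min_width=15, slack=6)
Line 5: ['guitar', 'up', 'sound'] (min_width=15, slack=6)
Line 6: ['letter', 'mineral'] (min_width=14, slack=7)
Line 7: ['computer', 'corn'] (min_width=13, slack=8)
Line 8: ['developer', 'of', 'capture'] (min_width=20, slack=1)
Line 9: ['why', 'support', 'salty', 'an'] (min_width=20, slack=1)
Line 10: ['heart', 'rectangle'] (min_width=15, slack=6)
Line 11: ['coffee', 'quickly'] (min_width=14, slack=7)
Total lines: 11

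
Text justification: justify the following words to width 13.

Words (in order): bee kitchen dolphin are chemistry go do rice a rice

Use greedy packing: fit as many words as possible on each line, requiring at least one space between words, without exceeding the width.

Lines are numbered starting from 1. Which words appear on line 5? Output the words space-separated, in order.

Answer: rice

Derivation:
Line 1: ['bee', 'kitchen'] (min_width=11, slack=2)
Line 2: ['dolphin', 'are'] (min_width=11, slack=2)
Line 3: ['chemistry', 'go'] (min_width=12, slack=1)
Line 4: ['do', 'rice', 'a'] (min_width=9, slack=4)
Line 5: ['rice'] (min_width=4, slack=9)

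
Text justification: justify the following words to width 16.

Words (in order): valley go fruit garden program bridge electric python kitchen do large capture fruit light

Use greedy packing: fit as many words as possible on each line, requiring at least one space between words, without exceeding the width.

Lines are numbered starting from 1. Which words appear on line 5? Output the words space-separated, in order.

Line 1: ['valley', 'go', 'fruit'] (min_width=15, slack=1)
Line 2: ['garden', 'program'] (min_width=14, slack=2)
Line 3: ['bridge', 'electric'] (min_width=15, slack=1)
Line 4: ['python', 'kitchen'] (min_width=14, slack=2)
Line 5: ['do', 'large', 'capture'] (min_width=16, slack=0)
Line 6: ['fruit', 'light'] (min_width=11, slack=5)

Answer: do large capture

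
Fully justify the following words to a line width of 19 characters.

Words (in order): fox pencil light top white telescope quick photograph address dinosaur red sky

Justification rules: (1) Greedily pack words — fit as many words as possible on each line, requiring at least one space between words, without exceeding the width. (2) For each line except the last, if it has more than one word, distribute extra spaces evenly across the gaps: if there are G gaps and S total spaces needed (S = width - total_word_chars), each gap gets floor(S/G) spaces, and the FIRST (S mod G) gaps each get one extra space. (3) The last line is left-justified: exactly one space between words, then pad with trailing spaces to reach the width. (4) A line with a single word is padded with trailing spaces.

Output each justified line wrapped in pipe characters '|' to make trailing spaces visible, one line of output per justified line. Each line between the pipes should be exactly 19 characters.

Line 1: ['fox', 'pencil', 'light'] (min_width=16, slack=3)
Line 2: ['top', 'white', 'telescope'] (min_width=19, slack=0)
Line 3: ['quick', 'photograph'] (min_width=16, slack=3)
Line 4: ['address', 'dinosaur'] (min_width=16, slack=3)
Line 5: ['red', 'sky'] (min_width=7, slack=12)

Answer: |fox   pencil  light|
|top white telescope|
|quick    photograph|
|address    dinosaur|
|red sky            |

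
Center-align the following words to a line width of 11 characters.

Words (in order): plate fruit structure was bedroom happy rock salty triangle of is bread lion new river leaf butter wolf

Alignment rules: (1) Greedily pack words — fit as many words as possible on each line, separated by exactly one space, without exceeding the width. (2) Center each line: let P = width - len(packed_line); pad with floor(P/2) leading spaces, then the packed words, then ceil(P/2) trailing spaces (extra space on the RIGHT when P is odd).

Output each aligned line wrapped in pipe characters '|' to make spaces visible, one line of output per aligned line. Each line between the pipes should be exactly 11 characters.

Answer: |plate fruit|
| structure |
|was bedroom|
|happy rock |
|   salty   |
|triangle of|
| is bread  |
| lion new  |
|river leaf |
|butter wolf|

Derivation:
Line 1: ['plate', 'fruit'] (min_width=11, slack=0)
Line 2: ['structure'] (min_width=9, slack=2)
Line 3: ['was', 'bedroom'] (min_width=11, slack=0)
Line 4: ['happy', 'rock'] (min_width=10, slack=1)
Line 5: ['salty'] (min_width=5, slack=6)
Line 6: ['triangle', 'of'] (min_width=11, slack=0)
Line 7: ['is', 'bread'] (min_width=8, slack=3)
Line 8: ['lion', 'new'] (min_width=8, slack=3)
Line 9: ['river', 'leaf'] (min_width=10, slack=1)
Line 10: ['butter', 'wolf'] (min_width=11, slack=0)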